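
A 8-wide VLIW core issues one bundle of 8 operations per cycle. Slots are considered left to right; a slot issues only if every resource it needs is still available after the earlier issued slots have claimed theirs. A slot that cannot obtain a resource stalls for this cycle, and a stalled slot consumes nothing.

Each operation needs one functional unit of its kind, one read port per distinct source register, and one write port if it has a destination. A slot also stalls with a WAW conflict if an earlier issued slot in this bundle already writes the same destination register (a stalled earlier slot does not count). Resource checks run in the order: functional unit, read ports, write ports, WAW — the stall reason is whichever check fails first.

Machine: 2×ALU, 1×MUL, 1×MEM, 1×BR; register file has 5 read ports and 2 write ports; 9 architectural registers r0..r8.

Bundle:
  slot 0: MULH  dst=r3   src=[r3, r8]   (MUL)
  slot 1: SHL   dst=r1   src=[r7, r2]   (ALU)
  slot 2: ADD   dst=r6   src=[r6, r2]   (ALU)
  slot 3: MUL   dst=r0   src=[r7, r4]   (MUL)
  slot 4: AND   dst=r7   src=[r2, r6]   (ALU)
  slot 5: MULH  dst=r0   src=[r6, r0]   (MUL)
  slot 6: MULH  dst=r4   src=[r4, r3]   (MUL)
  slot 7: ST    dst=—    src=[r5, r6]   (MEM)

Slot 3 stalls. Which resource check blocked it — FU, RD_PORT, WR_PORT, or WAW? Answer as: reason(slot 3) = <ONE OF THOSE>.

#0 MUL src=r3,r8 dispatched  <A:2 Mu:0 Ld:1 B:1 rd:3 wr:1>
#1 ALU src=r7,r2 dispatched  <A:1 Mu:0 Ld:1 B:1 rd:1 wr:0>
#2 ALU src=r6,r2 held:RD_PORT  <A:1 Mu:0 Ld:1 B:1 rd:1 wr:0>
#3 MUL src=r7,r4 held:FU  <A:1 Mu:0 Ld:1 B:1 rd:1 wr:0>
#4 ALU src=r2,r6 held:RD_PORT  <A:1 Mu:0 Ld:1 B:1 rd:1 wr:0>
#5 MUL src=r6,r0 held:FU  <A:1 Mu:0 Ld:1 B:1 rd:1 wr:0>
#6 MUL src=r4,r3 held:FU  <A:1 Mu:0 Ld:1 B:1 rd:1 wr:0>
#7 MEM src=r5,r6 held:RD_PORT  <A:1 Mu:0 Ld:1 B:1 rd:1 wr:0>

reason(slot 3) = FU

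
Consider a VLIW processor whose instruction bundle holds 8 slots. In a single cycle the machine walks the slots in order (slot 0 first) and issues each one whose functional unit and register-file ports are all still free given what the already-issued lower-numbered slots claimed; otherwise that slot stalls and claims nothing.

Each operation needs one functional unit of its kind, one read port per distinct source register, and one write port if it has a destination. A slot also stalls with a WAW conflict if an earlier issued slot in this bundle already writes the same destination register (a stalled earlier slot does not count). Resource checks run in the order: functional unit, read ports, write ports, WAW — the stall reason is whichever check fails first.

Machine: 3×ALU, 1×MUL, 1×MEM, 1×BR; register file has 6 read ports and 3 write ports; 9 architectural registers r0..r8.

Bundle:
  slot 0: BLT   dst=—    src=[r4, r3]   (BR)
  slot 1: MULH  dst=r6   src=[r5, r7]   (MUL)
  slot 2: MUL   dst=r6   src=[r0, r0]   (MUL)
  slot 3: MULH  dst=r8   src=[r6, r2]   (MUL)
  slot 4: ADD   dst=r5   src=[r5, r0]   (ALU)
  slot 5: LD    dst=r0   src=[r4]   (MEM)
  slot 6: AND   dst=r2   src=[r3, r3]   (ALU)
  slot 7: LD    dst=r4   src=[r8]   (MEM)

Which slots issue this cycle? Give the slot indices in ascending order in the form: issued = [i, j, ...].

issued = [0, 1, 4]

[0] BR needs rd=2 wr=0: ok; after: ALU=3 MUL=1 MEM=1 BR=0, R=4, W=3
[1] MUL needs rd=2 wr=1: ok; after: ALU=3 MUL=0 MEM=1 BR=0, R=2, W=2
[2] MUL needs rd=1 wr=1: FU; after: ALU=3 MUL=0 MEM=1 BR=0, R=2, W=2
[3] MUL needs rd=2 wr=1: FU; after: ALU=3 MUL=0 MEM=1 BR=0, R=2, W=2
[4] ALU needs rd=2 wr=1: ok; after: ALU=2 MUL=0 MEM=1 BR=0, R=0, W=1
[5] MEM needs rd=1 wr=1: RD_PORT; after: ALU=2 MUL=0 MEM=1 BR=0, R=0, W=1
[6] ALU needs rd=1 wr=1: RD_PORT; after: ALU=2 MUL=0 MEM=1 BR=0, R=0, W=1
[7] MEM needs rd=1 wr=1: RD_PORT; after: ALU=2 MUL=0 MEM=1 BR=0, R=0, W=1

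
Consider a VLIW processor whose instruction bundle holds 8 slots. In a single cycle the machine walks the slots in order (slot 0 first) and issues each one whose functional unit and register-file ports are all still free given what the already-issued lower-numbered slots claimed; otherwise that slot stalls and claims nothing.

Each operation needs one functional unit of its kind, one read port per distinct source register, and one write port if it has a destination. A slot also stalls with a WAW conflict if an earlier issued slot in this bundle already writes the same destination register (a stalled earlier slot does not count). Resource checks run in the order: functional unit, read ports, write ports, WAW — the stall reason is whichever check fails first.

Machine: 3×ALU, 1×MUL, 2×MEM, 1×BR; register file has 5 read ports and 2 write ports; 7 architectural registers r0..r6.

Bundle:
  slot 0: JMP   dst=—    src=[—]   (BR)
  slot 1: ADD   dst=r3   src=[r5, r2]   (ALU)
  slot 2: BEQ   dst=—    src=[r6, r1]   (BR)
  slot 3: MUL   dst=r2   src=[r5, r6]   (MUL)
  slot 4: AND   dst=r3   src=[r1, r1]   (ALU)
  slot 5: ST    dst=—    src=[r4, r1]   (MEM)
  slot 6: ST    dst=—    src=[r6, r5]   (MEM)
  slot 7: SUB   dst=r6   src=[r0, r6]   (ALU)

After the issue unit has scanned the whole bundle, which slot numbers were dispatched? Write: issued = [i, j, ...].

(0) want 1×BR +0rd +0wr — yes → AL3|MU1|ME2|BR0|rd5|wr2
(1) want 1×ALU +2rd +1wr — yes → AL2|MU1|ME2|BR0|rd3|wr1
(2) want 1×BR +2rd +0wr — FU → AL2|MU1|ME2|BR0|rd3|wr1
(3) want 1×MUL +2rd +1wr — yes → AL2|MU0|ME2|BR0|rd1|wr0
(4) want 1×ALU +1rd +1wr — WR_PORT → AL2|MU0|ME2|BR0|rd1|wr0
(5) want 1×MEM +2rd +0wr — RD_PORT → AL2|MU0|ME2|BR0|rd1|wr0
(6) want 1×MEM +2rd +0wr — RD_PORT → AL2|MU0|ME2|BR0|rd1|wr0
(7) want 1×ALU +2rd +1wr — RD_PORT → AL2|MU0|ME2|BR0|rd1|wr0

issued = [0, 1, 3]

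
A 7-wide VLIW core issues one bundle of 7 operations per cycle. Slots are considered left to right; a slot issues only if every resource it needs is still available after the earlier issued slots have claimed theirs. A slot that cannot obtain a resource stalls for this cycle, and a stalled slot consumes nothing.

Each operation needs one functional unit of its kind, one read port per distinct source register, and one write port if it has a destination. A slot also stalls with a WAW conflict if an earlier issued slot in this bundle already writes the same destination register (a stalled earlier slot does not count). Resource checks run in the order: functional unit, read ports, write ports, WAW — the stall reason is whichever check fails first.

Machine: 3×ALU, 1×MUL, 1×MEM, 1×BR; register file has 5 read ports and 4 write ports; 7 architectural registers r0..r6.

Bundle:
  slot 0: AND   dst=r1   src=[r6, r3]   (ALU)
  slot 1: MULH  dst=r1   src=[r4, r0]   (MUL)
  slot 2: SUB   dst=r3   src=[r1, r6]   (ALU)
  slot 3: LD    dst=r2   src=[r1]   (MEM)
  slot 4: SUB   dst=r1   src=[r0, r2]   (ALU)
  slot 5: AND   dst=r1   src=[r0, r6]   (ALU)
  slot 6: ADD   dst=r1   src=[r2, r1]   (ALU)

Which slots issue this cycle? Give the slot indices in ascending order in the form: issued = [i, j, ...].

issued = [0, 2, 3]

[0] ALU needs rd=2 wr=1: ok; after: ALU=2 MUL=1 MEM=1 BR=1, R=3, W=3
[1] MUL needs rd=2 wr=1: WAW; after: ALU=2 MUL=1 MEM=1 BR=1, R=3, W=3
[2] ALU needs rd=2 wr=1: ok; after: ALU=1 MUL=1 MEM=1 BR=1, R=1, W=2
[3] MEM needs rd=1 wr=1: ok; after: ALU=1 MUL=1 MEM=0 BR=1, R=0, W=1
[4] ALU needs rd=2 wr=1: RD_PORT; after: ALU=1 MUL=1 MEM=0 BR=1, R=0, W=1
[5] ALU needs rd=2 wr=1: RD_PORT; after: ALU=1 MUL=1 MEM=0 BR=1, R=0, W=1
[6] ALU needs rd=2 wr=1: RD_PORT; after: ALU=1 MUL=1 MEM=0 BR=1, R=0, W=1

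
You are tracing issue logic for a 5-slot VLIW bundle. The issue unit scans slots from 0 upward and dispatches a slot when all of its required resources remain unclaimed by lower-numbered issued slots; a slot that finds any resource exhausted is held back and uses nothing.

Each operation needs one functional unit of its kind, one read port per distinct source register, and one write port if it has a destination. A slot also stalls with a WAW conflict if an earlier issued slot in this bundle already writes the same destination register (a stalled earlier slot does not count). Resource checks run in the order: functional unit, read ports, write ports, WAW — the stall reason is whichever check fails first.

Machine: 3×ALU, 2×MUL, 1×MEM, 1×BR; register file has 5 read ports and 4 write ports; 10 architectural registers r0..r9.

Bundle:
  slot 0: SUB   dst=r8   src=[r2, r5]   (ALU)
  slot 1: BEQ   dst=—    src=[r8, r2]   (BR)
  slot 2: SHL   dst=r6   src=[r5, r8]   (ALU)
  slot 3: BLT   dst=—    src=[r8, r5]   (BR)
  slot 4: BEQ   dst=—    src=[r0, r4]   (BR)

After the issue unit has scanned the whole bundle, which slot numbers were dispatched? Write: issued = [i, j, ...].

  0. ALU→r8 ⇒ go  {2A/2Mu/1Ld/1B | 3r 3w}
  1. BR ⇒ go  {2A/2Mu/1Ld/0B | 1r 3w}
  2. ALU→r6 ⇒ no(RD_PORT)  {2A/2Mu/1Ld/0B | 1r 3w}
  3. BR ⇒ no(FU)  {2A/2Mu/1Ld/0B | 1r 3w}
  4. BR ⇒ no(FU)  {2A/2Mu/1Ld/0B | 1r 3w}

issued = [0, 1]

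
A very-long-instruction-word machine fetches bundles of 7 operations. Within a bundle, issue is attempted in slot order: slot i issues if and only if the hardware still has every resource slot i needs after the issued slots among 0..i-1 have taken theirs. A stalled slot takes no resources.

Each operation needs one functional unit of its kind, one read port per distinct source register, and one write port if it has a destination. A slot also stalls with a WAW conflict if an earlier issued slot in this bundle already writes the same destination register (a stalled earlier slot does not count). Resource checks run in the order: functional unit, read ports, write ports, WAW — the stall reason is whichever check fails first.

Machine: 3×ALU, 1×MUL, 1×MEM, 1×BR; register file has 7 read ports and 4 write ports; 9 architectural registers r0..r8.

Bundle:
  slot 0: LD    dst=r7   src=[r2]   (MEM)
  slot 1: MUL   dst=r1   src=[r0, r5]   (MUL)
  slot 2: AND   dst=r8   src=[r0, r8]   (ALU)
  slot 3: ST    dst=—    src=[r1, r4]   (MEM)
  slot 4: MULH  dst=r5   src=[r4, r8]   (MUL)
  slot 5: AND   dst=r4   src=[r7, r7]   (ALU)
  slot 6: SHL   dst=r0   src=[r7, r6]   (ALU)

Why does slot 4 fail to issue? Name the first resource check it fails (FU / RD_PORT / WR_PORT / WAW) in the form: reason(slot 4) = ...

(0) want 1×MEM +1rd +1wr — yes → AL3|MU1|ME0|BR1|rd6|wr3
(1) want 1×MUL +2rd +1wr — yes → AL3|MU0|ME0|BR1|rd4|wr2
(2) want 1×ALU +2rd +1wr — yes → AL2|MU0|ME0|BR1|rd2|wr1
(3) want 1×MEM +2rd +0wr — FU → AL2|MU0|ME0|BR1|rd2|wr1
(4) want 1×MUL +2rd +1wr — FU → AL2|MU0|ME0|BR1|rd2|wr1
(5) want 1×ALU +1rd +1wr — yes → AL1|MU0|ME0|BR1|rd1|wr0
(6) want 1×ALU +2rd +1wr — RD_PORT → AL1|MU0|ME0|BR1|rd1|wr0

reason(slot 4) = FU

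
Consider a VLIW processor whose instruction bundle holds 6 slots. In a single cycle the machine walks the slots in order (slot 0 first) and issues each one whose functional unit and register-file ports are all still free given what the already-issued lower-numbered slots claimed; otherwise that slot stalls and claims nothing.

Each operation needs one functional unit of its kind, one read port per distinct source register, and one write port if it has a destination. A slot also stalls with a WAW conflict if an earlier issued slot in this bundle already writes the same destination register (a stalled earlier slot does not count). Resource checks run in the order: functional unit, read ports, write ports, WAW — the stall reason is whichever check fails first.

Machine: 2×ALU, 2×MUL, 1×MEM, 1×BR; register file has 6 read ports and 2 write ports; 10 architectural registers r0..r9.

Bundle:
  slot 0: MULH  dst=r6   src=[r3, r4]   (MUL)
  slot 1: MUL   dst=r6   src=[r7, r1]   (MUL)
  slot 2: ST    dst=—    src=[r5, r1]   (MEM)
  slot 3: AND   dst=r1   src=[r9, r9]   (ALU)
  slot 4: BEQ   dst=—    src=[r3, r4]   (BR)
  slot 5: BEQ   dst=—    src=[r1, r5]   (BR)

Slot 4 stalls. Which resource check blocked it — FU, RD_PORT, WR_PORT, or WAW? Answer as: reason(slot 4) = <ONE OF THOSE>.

[0] MUL needs rd=2 wr=1: ok; after: ALU=2 MUL=1 MEM=1 BR=1, R=4, W=1
[1] MUL needs rd=2 wr=1: WAW; after: ALU=2 MUL=1 MEM=1 BR=1, R=4, W=1
[2] MEM needs rd=2 wr=0: ok; after: ALU=2 MUL=1 MEM=0 BR=1, R=2, W=1
[3] ALU needs rd=1 wr=1: ok; after: ALU=1 MUL=1 MEM=0 BR=1, R=1, W=0
[4] BR needs rd=2 wr=0: RD_PORT; after: ALU=1 MUL=1 MEM=0 BR=1, R=1, W=0
[5] BR needs rd=2 wr=0: RD_PORT; after: ALU=1 MUL=1 MEM=0 BR=1, R=1, W=0

reason(slot 4) = RD_PORT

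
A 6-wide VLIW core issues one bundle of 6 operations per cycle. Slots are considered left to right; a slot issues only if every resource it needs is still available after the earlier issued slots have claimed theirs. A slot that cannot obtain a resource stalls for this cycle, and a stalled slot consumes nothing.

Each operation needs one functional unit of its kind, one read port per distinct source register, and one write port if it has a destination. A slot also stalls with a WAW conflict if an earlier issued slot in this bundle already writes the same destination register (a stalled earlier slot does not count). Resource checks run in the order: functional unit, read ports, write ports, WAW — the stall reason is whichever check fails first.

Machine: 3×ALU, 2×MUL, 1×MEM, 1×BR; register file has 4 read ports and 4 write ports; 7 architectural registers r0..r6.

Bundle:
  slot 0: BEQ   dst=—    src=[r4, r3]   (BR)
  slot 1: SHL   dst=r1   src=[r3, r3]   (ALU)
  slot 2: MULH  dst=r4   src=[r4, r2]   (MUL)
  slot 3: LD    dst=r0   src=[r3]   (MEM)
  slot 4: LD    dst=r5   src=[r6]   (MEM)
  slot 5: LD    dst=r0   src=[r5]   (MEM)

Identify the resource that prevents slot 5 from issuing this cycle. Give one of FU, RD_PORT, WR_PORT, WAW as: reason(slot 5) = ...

reason(slot 5) = FU

  0. BR ⇒ go  {3A/2Mu/1Ld/0B | 2r 4w}
  1. ALU→r1 ⇒ go  {2A/2Mu/1Ld/0B | 1r 3w}
  2. MUL→r4 ⇒ no(RD_PORT)  {2A/2Mu/1Ld/0B | 1r 3w}
  3. MEM→r0 ⇒ go  {2A/2Mu/0Ld/0B | 0r 2w}
  4. MEM→r5 ⇒ no(FU)  {2A/2Mu/0Ld/0B | 0r 2w}
  5. MEM→r0 ⇒ no(FU)  {2A/2Mu/0Ld/0B | 0r 2w}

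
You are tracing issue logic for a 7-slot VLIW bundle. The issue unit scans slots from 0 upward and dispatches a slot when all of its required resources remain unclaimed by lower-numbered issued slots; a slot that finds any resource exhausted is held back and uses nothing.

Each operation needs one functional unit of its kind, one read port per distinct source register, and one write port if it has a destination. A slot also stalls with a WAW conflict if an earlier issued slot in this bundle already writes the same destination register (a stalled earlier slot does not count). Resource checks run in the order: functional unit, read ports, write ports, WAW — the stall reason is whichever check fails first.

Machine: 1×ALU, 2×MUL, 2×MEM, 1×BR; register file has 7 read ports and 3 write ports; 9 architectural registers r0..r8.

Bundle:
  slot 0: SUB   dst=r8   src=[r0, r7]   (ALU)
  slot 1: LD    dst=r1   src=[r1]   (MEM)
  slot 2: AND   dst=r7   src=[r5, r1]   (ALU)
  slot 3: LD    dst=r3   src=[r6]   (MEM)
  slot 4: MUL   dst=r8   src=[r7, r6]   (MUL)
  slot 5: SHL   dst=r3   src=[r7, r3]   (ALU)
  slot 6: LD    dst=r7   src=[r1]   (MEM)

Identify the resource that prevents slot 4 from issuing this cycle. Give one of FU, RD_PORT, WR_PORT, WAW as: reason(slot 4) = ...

slot 0 (ALU): ISSUE — free A0,Mu2,Ld2,B1 rp5 wp2
slot 1 (MEM): ISSUE — free A0,Mu2,Ld1,B1 rp4 wp1
slot 2 (ALU): stall FU — free A0,Mu2,Ld1,B1 rp4 wp1
slot 3 (MEM): ISSUE — free A0,Mu2,Ld0,B1 rp3 wp0
slot 4 (MUL): stall WR_PORT — free A0,Mu2,Ld0,B1 rp3 wp0
slot 5 (ALU): stall FU — free A0,Mu2,Ld0,B1 rp3 wp0
slot 6 (MEM): stall FU — free A0,Mu2,Ld0,B1 rp3 wp0

reason(slot 4) = WR_PORT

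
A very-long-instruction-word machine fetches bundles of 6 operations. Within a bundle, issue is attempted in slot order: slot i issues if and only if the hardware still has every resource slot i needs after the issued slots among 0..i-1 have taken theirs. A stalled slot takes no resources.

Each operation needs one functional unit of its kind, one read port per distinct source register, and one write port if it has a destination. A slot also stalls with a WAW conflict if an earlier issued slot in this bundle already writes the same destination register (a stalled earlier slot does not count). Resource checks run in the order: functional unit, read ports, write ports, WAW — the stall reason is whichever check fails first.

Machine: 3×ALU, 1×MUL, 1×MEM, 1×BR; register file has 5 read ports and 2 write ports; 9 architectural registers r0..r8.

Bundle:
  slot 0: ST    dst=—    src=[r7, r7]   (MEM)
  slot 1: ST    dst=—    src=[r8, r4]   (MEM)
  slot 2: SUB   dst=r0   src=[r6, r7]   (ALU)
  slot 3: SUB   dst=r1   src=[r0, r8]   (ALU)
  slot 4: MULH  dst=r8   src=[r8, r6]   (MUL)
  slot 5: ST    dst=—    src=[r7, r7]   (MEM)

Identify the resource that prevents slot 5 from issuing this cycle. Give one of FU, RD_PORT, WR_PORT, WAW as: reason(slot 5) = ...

reason(slot 5) = FU

[0] MEM needs rd=1 wr=0: ok; after: ALU=3 MUL=1 MEM=0 BR=1, R=4, W=2
[1] MEM needs rd=2 wr=0: FU; after: ALU=3 MUL=1 MEM=0 BR=1, R=4, W=2
[2] ALU needs rd=2 wr=1: ok; after: ALU=2 MUL=1 MEM=0 BR=1, R=2, W=1
[3] ALU needs rd=2 wr=1: ok; after: ALU=1 MUL=1 MEM=0 BR=1, R=0, W=0
[4] MUL needs rd=2 wr=1: RD_PORT; after: ALU=1 MUL=1 MEM=0 BR=1, R=0, W=0
[5] MEM needs rd=1 wr=0: FU; after: ALU=1 MUL=1 MEM=0 BR=1, R=0, W=0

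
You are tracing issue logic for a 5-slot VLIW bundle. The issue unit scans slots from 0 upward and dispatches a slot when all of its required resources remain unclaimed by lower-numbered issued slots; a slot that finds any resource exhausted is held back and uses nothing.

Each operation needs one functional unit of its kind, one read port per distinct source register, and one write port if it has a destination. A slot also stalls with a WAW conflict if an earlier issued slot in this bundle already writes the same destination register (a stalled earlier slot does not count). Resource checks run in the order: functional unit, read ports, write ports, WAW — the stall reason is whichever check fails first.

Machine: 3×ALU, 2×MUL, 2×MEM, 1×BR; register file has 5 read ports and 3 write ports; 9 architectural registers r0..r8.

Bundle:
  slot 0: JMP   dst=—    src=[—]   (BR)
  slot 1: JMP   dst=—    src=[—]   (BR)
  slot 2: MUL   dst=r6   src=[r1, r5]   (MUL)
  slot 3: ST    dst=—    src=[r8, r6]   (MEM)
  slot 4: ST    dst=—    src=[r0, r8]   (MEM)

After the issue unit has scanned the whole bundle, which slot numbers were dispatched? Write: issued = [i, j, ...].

issued = [0, 2, 3]

(0) want 1×BR +0rd +0wr — yes → AL3|MU2|ME2|BR0|rd5|wr3
(1) want 1×BR +0rd +0wr — FU → AL3|MU2|ME2|BR0|rd5|wr3
(2) want 1×MUL +2rd +1wr — yes → AL3|MU1|ME2|BR0|rd3|wr2
(3) want 1×MEM +2rd +0wr — yes → AL3|MU1|ME1|BR0|rd1|wr2
(4) want 1×MEM +2rd +0wr — RD_PORT → AL3|MU1|ME1|BR0|rd1|wr2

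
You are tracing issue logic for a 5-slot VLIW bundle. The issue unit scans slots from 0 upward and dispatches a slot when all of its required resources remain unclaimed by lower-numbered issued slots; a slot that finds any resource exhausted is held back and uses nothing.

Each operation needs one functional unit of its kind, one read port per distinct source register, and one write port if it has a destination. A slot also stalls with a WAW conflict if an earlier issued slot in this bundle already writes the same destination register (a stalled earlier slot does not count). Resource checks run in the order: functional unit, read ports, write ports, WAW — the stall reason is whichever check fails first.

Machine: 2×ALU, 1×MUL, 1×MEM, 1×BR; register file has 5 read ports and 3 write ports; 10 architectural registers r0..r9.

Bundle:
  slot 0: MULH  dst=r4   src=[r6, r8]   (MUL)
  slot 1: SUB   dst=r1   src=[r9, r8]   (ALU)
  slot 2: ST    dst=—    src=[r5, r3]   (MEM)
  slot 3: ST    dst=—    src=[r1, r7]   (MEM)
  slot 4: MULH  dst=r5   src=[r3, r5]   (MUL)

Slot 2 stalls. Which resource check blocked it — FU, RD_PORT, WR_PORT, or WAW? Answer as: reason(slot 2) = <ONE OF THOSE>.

slot 0 (MUL): ISSUE — free A2,Mu0,Ld1,B1 rp3 wp2
slot 1 (ALU): ISSUE — free A1,Mu0,Ld1,B1 rp1 wp1
slot 2 (MEM): stall RD_PORT — free A1,Mu0,Ld1,B1 rp1 wp1
slot 3 (MEM): stall RD_PORT — free A1,Mu0,Ld1,B1 rp1 wp1
slot 4 (MUL): stall FU — free A1,Mu0,Ld1,B1 rp1 wp1

reason(slot 2) = RD_PORT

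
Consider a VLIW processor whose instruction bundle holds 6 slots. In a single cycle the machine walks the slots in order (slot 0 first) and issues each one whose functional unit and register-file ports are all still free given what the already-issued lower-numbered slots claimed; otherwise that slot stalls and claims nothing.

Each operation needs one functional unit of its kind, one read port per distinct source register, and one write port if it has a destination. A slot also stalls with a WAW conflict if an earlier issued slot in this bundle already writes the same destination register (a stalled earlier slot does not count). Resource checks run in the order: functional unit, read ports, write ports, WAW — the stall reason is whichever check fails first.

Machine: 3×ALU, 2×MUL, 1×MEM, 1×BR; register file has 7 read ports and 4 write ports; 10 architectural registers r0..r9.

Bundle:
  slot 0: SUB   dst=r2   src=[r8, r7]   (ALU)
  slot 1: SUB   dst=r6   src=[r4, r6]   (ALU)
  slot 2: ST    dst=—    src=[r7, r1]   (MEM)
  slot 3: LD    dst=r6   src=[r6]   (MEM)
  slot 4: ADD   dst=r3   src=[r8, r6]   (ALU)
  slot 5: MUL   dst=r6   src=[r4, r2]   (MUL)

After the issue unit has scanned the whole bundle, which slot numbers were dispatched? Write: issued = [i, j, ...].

slot 0 (ALU): ISSUE — free A2,Mu2,Ld1,B1 rp5 wp3
slot 1 (ALU): ISSUE — free A1,Mu2,Ld1,B1 rp3 wp2
slot 2 (MEM): ISSUE — free A1,Mu2,Ld0,B1 rp1 wp2
slot 3 (MEM): stall FU — free A1,Mu2,Ld0,B1 rp1 wp2
slot 4 (ALU): stall RD_PORT — free A1,Mu2,Ld0,B1 rp1 wp2
slot 5 (MUL): stall RD_PORT — free A1,Mu2,Ld0,B1 rp1 wp2

issued = [0, 1, 2]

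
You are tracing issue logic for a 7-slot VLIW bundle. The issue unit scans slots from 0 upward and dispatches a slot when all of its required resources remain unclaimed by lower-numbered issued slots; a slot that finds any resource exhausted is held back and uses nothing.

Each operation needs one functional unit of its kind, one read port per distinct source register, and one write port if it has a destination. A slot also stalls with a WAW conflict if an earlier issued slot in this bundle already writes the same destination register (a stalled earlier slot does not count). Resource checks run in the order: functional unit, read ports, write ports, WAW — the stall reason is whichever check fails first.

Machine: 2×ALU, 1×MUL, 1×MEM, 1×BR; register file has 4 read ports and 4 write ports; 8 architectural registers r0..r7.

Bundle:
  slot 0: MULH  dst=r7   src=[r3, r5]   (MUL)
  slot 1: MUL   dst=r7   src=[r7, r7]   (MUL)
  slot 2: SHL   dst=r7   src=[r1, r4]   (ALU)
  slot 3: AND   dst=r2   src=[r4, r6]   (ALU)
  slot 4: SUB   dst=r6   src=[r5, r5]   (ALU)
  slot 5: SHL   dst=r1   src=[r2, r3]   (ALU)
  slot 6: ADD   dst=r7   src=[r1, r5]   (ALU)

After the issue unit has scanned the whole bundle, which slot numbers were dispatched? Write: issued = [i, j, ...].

  0. MUL→r7 ⇒ go  {2A/0Mu/1Ld/1B | 2r 3w}
  1. MUL→r7 ⇒ no(FU)  {2A/0Mu/1Ld/1B | 2r 3w}
  2. ALU→r7 ⇒ no(WAW)  {2A/0Mu/1Ld/1B | 2r 3w}
  3. ALU→r2 ⇒ go  {1A/0Mu/1Ld/1B | 0r 2w}
  4. ALU→r6 ⇒ no(RD_PORT)  {1A/0Mu/1Ld/1B | 0r 2w}
  5. ALU→r1 ⇒ no(RD_PORT)  {1A/0Mu/1Ld/1B | 0r 2w}
  6. ALU→r7 ⇒ no(RD_PORT)  {1A/0Mu/1Ld/1B | 0r 2w}

issued = [0, 3]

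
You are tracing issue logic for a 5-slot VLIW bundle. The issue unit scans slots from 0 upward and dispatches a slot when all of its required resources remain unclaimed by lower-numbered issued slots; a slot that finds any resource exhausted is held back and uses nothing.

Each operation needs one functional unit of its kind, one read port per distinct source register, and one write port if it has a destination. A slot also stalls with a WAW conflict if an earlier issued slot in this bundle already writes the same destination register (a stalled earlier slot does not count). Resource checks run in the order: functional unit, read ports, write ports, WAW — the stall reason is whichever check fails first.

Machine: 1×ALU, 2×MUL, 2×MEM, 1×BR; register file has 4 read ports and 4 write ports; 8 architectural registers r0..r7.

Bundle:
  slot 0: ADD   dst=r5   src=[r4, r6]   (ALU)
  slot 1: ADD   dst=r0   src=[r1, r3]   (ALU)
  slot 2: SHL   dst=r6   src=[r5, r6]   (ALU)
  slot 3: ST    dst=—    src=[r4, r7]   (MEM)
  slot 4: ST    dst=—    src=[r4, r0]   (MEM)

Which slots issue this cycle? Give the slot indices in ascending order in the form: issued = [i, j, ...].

issued = [0, 3]

[0] ALU needs rd=2 wr=1: ok; after: ALU=0 MUL=2 MEM=2 BR=1, R=2, W=3
[1] ALU needs rd=2 wr=1: FU; after: ALU=0 MUL=2 MEM=2 BR=1, R=2, W=3
[2] ALU needs rd=2 wr=1: FU; after: ALU=0 MUL=2 MEM=2 BR=1, R=2, W=3
[3] MEM needs rd=2 wr=0: ok; after: ALU=0 MUL=2 MEM=1 BR=1, R=0, W=3
[4] MEM needs rd=2 wr=0: RD_PORT; after: ALU=0 MUL=2 MEM=1 BR=1, R=0, W=3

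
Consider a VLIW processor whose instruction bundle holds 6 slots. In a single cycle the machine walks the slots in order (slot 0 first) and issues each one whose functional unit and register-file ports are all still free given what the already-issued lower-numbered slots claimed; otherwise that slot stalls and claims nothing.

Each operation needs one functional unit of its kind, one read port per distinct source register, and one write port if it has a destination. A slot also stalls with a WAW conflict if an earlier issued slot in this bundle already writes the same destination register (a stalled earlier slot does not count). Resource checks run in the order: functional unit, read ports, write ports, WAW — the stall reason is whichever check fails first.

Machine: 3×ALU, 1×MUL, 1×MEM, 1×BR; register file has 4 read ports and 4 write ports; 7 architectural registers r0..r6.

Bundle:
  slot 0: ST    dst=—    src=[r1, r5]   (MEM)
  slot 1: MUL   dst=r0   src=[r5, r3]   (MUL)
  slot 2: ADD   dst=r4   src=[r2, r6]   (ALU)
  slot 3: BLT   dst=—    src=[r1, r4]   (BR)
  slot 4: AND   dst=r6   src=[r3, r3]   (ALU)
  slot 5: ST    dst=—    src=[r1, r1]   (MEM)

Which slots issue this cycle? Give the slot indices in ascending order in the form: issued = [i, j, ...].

#0 MEM src=r1,r5 dispatched  <A:3 Mu:1 Ld:0 B:1 rd:2 wr:4>
#1 MUL src=r5,r3 dispatched  <A:3 Mu:0 Ld:0 B:1 rd:0 wr:3>
#2 ALU src=r2,r6 held:RD_PORT  <A:3 Mu:0 Ld:0 B:1 rd:0 wr:3>
#3 BR src=r1,r4 held:RD_PORT  <A:3 Mu:0 Ld:0 B:1 rd:0 wr:3>
#4 ALU src=r3,r3 held:RD_PORT  <A:3 Mu:0 Ld:0 B:1 rd:0 wr:3>
#5 MEM src=r1,r1 held:FU  <A:3 Mu:0 Ld:0 B:1 rd:0 wr:3>

issued = [0, 1]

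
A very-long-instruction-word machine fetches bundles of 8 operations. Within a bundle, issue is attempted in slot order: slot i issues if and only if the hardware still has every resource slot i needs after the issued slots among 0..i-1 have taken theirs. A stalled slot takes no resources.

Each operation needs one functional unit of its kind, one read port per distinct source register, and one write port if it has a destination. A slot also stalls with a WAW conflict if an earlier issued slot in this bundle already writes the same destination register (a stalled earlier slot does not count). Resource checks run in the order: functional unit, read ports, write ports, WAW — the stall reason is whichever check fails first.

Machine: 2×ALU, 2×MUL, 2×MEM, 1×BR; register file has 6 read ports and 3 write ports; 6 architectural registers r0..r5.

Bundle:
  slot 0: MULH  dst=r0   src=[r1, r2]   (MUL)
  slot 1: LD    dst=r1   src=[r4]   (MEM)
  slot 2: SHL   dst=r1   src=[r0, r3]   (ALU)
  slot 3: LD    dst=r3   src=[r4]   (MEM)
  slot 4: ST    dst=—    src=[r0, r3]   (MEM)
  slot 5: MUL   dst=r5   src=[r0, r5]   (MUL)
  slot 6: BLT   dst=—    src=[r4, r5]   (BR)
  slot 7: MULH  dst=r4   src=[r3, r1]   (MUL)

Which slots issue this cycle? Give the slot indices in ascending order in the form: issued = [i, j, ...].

issued = [0, 1, 3, 6]

slot 0 (MUL): ISSUE — free A2,Mu1,Ld2,B1 rp4 wp2
slot 1 (MEM): ISSUE — free A2,Mu1,Ld1,B1 rp3 wp1
slot 2 (ALU): stall WAW — free A2,Mu1,Ld1,B1 rp3 wp1
slot 3 (MEM): ISSUE — free A2,Mu1,Ld0,B1 rp2 wp0
slot 4 (MEM): stall FU — free A2,Mu1,Ld0,B1 rp2 wp0
slot 5 (MUL): stall WR_PORT — free A2,Mu1,Ld0,B1 rp2 wp0
slot 6 (BR): ISSUE — free A2,Mu1,Ld0,B0 rp0 wp0
slot 7 (MUL): stall RD_PORT — free A2,Mu1,Ld0,B0 rp0 wp0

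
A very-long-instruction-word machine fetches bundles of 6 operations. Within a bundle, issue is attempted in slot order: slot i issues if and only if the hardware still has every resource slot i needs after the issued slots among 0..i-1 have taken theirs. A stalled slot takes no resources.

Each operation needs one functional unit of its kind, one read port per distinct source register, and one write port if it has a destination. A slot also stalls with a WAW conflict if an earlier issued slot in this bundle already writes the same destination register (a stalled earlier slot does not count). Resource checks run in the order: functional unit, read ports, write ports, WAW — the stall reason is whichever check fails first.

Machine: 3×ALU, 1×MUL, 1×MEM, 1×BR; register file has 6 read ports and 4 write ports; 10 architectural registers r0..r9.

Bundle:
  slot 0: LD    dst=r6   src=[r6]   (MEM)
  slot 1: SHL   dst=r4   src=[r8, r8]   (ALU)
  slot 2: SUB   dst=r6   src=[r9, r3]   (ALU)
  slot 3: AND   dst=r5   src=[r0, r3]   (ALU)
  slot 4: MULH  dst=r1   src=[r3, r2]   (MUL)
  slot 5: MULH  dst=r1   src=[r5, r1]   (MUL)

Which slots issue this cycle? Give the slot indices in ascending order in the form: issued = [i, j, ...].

  0. MEM→r6 ⇒ go  {3A/1Mu/0Ld/1B | 5r 3w}
  1. ALU→r4 ⇒ go  {2A/1Mu/0Ld/1B | 4r 2w}
  2. ALU→r6 ⇒ no(WAW)  {2A/1Mu/0Ld/1B | 4r 2w}
  3. ALU→r5 ⇒ go  {1A/1Mu/0Ld/1B | 2r 1w}
  4. MUL→r1 ⇒ go  {1A/0Mu/0Ld/1B | 0r 0w}
  5. MUL→r1 ⇒ no(FU)  {1A/0Mu/0Ld/1B | 0r 0w}

issued = [0, 1, 3, 4]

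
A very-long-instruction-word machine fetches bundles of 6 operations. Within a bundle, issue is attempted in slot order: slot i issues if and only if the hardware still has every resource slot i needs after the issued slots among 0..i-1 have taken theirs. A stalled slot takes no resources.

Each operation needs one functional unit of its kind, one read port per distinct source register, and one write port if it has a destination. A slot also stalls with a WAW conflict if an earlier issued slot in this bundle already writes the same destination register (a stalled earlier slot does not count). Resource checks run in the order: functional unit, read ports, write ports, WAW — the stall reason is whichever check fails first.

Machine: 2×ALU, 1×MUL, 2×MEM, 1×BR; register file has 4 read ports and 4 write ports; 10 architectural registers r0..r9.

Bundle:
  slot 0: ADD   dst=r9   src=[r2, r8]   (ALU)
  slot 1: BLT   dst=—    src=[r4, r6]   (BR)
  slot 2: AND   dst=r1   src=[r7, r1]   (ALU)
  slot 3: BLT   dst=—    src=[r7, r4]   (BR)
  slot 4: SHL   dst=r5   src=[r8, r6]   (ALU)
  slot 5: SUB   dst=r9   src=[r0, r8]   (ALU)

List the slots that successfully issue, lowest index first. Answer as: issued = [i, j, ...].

issued = [0, 1]

slot 0 (ALU): ISSUE — free A1,Mu1,Ld2,B1 rp2 wp3
slot 1 (BR): ISSUE — free A1,Mu1,Ld2,B0 rp0 wp3
slot 2 (ALU): stall RD_PORT — free A1,Mu1,Ld2,B0 rp0 wp3
slot 3 (BR): stall FU — free A1,Mu1,Ld2,B0 rp0 wp3
slot 4 (ALU): stall RD_PORT — free A1,Mu1,Ld2,B0 rp0 wp3
slot 5 (ALU): stall RD_PORT — free A1,Mu1,Ld2,B0 rp0 wp3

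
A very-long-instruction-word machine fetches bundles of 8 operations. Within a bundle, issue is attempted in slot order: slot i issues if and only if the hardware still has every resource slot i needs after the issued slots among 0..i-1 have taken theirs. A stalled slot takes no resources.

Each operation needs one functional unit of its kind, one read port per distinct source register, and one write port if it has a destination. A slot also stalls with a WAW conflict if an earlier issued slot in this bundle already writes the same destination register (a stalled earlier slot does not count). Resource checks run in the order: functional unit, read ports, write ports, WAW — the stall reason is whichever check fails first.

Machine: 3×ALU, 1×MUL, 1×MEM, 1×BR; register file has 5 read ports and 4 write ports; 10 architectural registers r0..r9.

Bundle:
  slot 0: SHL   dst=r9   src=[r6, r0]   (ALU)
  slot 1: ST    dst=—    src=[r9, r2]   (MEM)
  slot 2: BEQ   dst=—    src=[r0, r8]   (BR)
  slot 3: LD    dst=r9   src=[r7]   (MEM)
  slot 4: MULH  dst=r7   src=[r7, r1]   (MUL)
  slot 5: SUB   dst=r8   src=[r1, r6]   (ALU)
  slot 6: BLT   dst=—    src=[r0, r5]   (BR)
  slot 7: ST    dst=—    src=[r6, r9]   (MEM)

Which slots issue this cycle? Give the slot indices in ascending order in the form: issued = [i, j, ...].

  0. ALU→r9 ⇒ go  {2A/1Mu/1Ld/1B | 3r 3w}
  1. MEM ⇒ go  {2A/1Mu/0Ld/1B | 1r 3w}
  2. BR ⇒ no(RD_PORT)  {2A/1Mu/0Ld/1B | 1r 3w}
  3. MEM→r9 ⇒ no(FU)  {2A/1Mu/0Ld/1B | 1r 3w}
  4. MUL→r7 ⇒ no(RD_PORT)  {2A/1Mu/0Ld/1B | 1r 3w}
  5. ALU→r8 ⇒ no(RD_PORT)  {2A/1Mu/0Ld/1B | 1r 3w}
  6. BR ⇒ no(RD_PORT)  {2A/1Mu/0Ld/1B | 1r 3w}
  7. MEM ⇒ no(FU)  {2A/1Mu/0Ld/1B | 1r 3w}

issued = [0, 1]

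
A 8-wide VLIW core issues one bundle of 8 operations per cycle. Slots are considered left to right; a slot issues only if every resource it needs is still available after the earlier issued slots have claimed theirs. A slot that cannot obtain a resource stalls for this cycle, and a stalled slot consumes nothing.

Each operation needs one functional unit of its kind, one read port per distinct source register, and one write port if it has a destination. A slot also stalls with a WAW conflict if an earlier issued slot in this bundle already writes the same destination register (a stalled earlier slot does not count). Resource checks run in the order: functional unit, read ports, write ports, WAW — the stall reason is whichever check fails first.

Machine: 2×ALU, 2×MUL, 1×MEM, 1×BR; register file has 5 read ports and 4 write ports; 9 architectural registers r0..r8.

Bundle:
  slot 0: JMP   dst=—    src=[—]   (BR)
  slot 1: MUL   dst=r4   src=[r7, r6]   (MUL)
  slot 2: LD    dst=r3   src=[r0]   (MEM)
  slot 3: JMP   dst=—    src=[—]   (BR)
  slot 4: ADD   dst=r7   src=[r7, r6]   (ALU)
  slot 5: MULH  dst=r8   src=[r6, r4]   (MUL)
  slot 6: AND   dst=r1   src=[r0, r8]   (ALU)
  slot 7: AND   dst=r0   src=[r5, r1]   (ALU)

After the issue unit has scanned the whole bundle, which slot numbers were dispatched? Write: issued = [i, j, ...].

issued = [0, 1, 2, 4]

[0] BR needs rd=0 wr=0: ok; after: ALU=2 MUL=2 MEM=1 BR=0, R=5, W=4
[1] MUL needs rd=2 wr=1: ok; after: ALU=2 MUL=1 MEM=1 BR=0, R=3, W=3
[2] MEM needs rd=1 wr=1: ok; after: ALU=2 MUL=1 MEM=0 BR=0, R=2, W=2
[3] BR needs rd=0 wr=0: FU; after: ALU=2 MUL=1 MEM=0 BR=0, R=2, W=2
[4] ALU needs rd=2 wr=1: ok; after: ALU=1 MUL=1 MEM=0 BR=0, R=0, W=1
[5] MUL needs rd=2 wr=1: RD_PORT; after: ALU=1 MUL=1 MEM=0 BR=0, R=0, W=1
[6] ALU needs rd=2 wr=1: RD_PORT; after: ALU=1 MUL=1 MEM=0 BR=0, R=0, W=1
[7] ALU needs rd=2 wr=1: RD_PORT; after: ALU=1 MUL=1 MEM=0 BR=0, R=0, W=1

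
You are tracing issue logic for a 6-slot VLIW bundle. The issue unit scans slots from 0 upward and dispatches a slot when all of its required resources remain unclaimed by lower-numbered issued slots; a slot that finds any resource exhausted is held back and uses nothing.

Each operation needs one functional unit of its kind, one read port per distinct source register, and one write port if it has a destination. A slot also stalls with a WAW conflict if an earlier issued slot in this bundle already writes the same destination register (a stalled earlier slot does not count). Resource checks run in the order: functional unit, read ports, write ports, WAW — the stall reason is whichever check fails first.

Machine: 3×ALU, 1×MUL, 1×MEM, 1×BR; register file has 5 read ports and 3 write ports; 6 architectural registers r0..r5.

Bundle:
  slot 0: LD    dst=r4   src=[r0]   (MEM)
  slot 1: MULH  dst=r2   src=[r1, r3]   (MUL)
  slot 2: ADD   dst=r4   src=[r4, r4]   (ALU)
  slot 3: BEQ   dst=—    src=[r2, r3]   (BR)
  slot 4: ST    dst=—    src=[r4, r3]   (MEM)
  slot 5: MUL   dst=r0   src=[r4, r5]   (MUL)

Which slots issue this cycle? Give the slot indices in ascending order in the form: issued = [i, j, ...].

(0) want 1×MEM +1rd +1wr — yes → AL3|MU1|ME0|BR1|rd4|wr2
(1) want 1×MUL +2rd +1wr — yes → AL3|MU0|ME0|BR1|rd2|wr1
(2) want 1×ALU +1rd +1wr — WAW → AL3|MU0|ME0|BR1|rd2|wr1
(3) want 1×BR +2rd +0wr — yes → AL3|MU0|ME0|BR0|rd0|wr1
(4) want 1×MEM +2rd +0wr — FU → AL3|MU0|ME0|BR0|rd0|wr1
(5) want 1×MUL +2rd +1wr — FU → AL3|MU0|ME0|BR0|rd0|wr1

issued = [0, 1, 3]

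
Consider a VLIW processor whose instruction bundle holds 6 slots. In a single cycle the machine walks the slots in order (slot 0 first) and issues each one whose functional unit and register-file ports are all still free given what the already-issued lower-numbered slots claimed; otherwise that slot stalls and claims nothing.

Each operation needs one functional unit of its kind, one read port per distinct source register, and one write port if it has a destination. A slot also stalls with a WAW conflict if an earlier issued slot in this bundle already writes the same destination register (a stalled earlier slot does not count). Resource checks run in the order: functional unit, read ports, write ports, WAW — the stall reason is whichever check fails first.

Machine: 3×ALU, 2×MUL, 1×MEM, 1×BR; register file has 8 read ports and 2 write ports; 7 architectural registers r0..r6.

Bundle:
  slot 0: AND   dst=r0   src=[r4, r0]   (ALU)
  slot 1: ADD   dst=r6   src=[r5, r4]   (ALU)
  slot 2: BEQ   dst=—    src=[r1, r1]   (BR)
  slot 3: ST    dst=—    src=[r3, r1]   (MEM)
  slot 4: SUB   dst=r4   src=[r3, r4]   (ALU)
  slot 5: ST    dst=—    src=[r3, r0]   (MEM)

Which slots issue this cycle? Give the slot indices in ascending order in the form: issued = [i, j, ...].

  0. ALU→r0 ⇒ go  {2A/2Mu/1Ld/1B | 6r 1w}
  1. ALU→r6 ⇒ go  {1A/2Mu/1Ld/1B | 4r 0w}
  2. BR ⇒ go  {1A/2Mu/1Ld/0B | 3r 0w}
  3. MEM ⇒ go  {1A/2Mu/0Ld/0B | 1r 0w}
  4. ALU→r4 ⇒ no(RD_PORT)  {1A/2Mu/0Ld/0B | 1r 0w}
  5. MEM ⇒ no(FU)  {1A/2Mu/0Ld/0B | 1r 0w}

issued = [0, 1, 2, 3]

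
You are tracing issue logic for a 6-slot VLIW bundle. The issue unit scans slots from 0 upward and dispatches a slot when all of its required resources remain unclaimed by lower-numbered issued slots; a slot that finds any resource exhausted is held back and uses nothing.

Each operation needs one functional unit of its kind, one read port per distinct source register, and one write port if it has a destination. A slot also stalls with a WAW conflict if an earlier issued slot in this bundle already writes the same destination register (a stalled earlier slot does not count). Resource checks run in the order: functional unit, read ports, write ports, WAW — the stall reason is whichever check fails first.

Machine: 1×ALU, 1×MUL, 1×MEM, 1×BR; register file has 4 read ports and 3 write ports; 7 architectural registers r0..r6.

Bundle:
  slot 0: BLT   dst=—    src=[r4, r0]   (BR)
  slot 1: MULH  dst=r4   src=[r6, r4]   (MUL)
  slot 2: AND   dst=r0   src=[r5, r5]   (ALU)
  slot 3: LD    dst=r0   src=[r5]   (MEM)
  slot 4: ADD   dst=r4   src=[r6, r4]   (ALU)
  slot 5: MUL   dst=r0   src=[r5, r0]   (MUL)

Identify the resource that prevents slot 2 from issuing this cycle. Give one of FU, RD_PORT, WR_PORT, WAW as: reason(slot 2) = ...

reason(slot 2) = RD_PORT

  0. BR ⇒ go  {1A/1Mu/1Ld/0B | 2r 3w}
  1. MUL→r4 ⇒ go  {1A/0Mu/1Ld/0B | 0r 2w}
  2. ALU→r0 ⇒ no(RD_PORT)  {1A/0Mu/1Ld/0B | 0r 2w}
  3. MEM→r0 ⇒ no(RD_PORT)  {1A/0Mu/1Ld/0B | 0r 2w}
  4. ALU→r4 ⇒ no(RD_PORT)  {1A/0Mu/1Ld/0B | 0r 2w}
  5. MUL→r0 ⇒ no(FU)  {1A/0Mu/1Ld/0B | 0r 2w}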